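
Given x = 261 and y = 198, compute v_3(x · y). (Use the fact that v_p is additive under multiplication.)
v_3(51678) = 4

v_p(x) = 2 (factor: 261 = 3^2 · 29); v_p(y) = 2 (factor: 198 = 3^2 · 22). Additivity: v_p(xy) = v_p(x) + v_p(y) = 2 + 2 = 4. (Direct check: xy = 51678 = 3^4 · (638).)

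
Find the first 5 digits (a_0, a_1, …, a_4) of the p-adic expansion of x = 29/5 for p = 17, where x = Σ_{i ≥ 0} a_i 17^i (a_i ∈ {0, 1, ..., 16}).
(a_0, …, a_4) = (16, 13, 6, 3, 10)

v_17(29/5) = 0 (numerator and denominator both coprime to 17), so x ∈ ℤ_17^×. Compute digits iteratively via a_i = x_i mod 17, x_{i+1} = (x_i − a_i)/17, with x_0 = x:
  x_0 = 29/5;  a_0 = 16;  x_1 = (x_0 − 16)/17 = -3/5
  x_1 = -3/5;  a_1 = 13;  x_2 = (x_1 − 13)/17 = -4/5
  x_2 = -4/5;  a_2 = 6;  x_3 = (x_2 − 6)/17 = -2/5
  x_3 = -2/5;  a_3 = 3;  x_4 = (x_3 − 3)/17 = -1/5
  x_4 = -1/5;  a_4 = 10;  x_5 = (x_4 − 10)/17 = -3/5
Digits: (16, 13, 6, 3, 10).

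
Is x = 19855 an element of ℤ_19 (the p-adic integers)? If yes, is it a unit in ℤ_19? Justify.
x ∈ ℤ_19 but not a unit; v_19(x) = 2 > 0

ℤ_19 = {x ∈ ℚ_19 : v_19(x) ≥ 0} and ℤ_19^× = {x ∈ ℤ_19 : v_19(x) = 0}. Here v_19(19855) = v_19(num) − v_19(den) = 2; compare against these criteria.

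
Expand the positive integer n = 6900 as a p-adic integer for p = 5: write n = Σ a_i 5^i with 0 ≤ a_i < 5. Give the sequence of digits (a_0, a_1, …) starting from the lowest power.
(a_0, a_1, …) = (0, 0, 1, 0, 1, 2)

Repeated division by 5 gives the digits low-to-high: 6900 = 1·5^2 + 1·5^4 + 2·5^5. Digit sequence: (0, 0, 1, 0, 1, 2).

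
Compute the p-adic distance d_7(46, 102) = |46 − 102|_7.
d_7(46, 102) = 1/7

Step 1 — x − y = 46 − 102 = -56. Step 2 — v_7(-56) = 1 (factor: -56 = −(7^1 · 8); the sign does not affect v_p). Step 3 — |x − y|_7 = 7^{-1} = 1/7.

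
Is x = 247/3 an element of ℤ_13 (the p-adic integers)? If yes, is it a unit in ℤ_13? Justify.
x ∈ ℤ_13 but not a unit; v_13(x) = 1 > 0

ℤ_13 = {x ∈ ℚ_13 : v_13(x) ≥ 0} and ℤ_13^× = {x ∈ ℤ_13 : v_13(x) = 0}. Here v_13(247/3) = v_13(num) − v_13(den) = 1; compare against these criteria.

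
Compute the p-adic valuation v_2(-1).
v_2(-1) = 0

v_2(n) is the largest exponent k such that 2^k divides n. Factor out: -1 = -2^0 · 1. (Sign doesn't affect v_p.) So v_2(-1) = 0.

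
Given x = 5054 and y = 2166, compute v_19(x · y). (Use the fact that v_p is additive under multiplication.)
v_19(10946964) = 4

v_p(x) = 2 (factor: 5054 = 19^2 · 14); v_p(y) = 2 (factor: 2166 = 19^2 · 6). Additivity: v_p(xy) = v_p(x) + v_p(y) = 2 + 2 = 4. (Direct check: xy = 10946964 = 19^4 · (84).)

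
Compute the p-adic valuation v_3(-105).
v_3(-105) = 1

v_3(n) is the largest exponent k such that 3^k divides n. Factor out: -105 = -3^1 · 35. (Sign doesn't affect v_p.) So v_3(-105) = 1.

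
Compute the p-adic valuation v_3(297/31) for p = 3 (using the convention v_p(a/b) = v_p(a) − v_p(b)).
v_3(297/31) = 3

Factor powers of 3 from the numerator and denominator of the reduced fraction: 297 = 3^3 · 11 and 31 = 3^0 · 31. Apply v_p(a/b) = v_p(a) − v_p(b): v_3(297/31) = 3 − 0 = 3.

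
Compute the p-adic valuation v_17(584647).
v_17(584647) = 4

v_17(n) is the largest exponent k such that 17^k divides n. Factor out: 584647 = 17^4 · 7. (Sign doesn't affect v_p.) So v_17(584647) = 4.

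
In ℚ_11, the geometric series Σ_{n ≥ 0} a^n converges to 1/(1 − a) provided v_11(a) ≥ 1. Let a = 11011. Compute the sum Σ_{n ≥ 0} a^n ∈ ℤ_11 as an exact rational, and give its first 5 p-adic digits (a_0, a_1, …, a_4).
Σ a^n = 1/(1 − a) = -1/11010;  first 5 digits = (1, 0, 3, 8, 9)

v_11(a) = 2 ≥ 1, so the series converges in ℤ_11 to 1/(1 − a) = 1/(1 − 11011) = -1/11010. Expand this rational in ℤ_11: compute digits iteratively via d_i = x_i mod 11, x_{i+1} = (x_i − d_i)/11. The first 5 digits are (1, 0, 3, 8, 9).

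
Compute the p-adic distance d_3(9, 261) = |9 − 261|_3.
d_3(9, 261) = 1/9

Step 1 — x − y = 9 − 261 = -252. Step 2 — v_3(-252) = 2 (factor: -252 = −(3^2 · 28); the sign does not affect v_p). Step 3 — |x − y|_3 = 3^{-2} = 1/9.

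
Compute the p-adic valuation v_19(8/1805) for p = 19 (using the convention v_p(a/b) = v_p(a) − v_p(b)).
v_19(8/1805) = -2

Factor powers of 19 from the numerator and denominator of the reduced fraction: 8 = 19^0 · 8 and 1805 = 19^2 · 5. Apply v_p(a/b) = v_p(a) − v_p(b): v_19(8/1805) = 0 − 2 = -2.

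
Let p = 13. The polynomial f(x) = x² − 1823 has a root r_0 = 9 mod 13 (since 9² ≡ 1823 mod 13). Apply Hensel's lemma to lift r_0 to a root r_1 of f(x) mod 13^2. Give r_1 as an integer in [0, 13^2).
r_1 = 87 (mod 169)

Hensel's recurrence: r_{i+1} = r_i − f(r_i)·(f′(r_i))^{-1} mod 13^{i+2}, with f′(x) = 2x. Iterate:
  r_0 = 9 (mod 13)
  r_1 = 87 (mod 169)
Final: r_1 = 87, and one checks f(r_1) ≡ 0 mod 13^2.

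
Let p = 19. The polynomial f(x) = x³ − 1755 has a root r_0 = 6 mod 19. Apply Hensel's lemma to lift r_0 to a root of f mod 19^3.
r_2 = 5345 (mod 6859)

Hensel: r_{i+1} = r_i − f(r_i)/f′(r_i) mod 19^{i+2}, where f′(x) = 3x². Iterate:
  r_0 = 6 (mod 19)
  r_1 = 291 (mod 361)
  r_2 = 5345 (mod 6859)
Final: r = 5345 with f(r) ≡ 0 mod 19^3.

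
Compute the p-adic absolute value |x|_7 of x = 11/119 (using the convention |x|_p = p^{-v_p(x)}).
|11/119|_7 = 7

Step 1 — compute v_7(x) by factoring powers of 7 out of the numerator and denominator: v_7(11/119) = -1. Step 2 — apply |x|_p = p^{-v_p(x)} = 7^{1} = 7.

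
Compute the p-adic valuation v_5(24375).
v_5(24375) = 4

v_5(n) is the largest exponent k such that 5^k divides n. Factor out: 24375 = 5^4 · 39. (Sign doesn't affect v_p.) So v_5(24375) = 4.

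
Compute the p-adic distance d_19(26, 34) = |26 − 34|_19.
d_19(26, 34) = 1

Step 1 — x − y = 26 − 34 = -8. Step 2 — v_19(-8) = 0 (factor: -8 = −(19^0 · 8); the sign does not affect v_p). Step 3 — |x − y|_19 = 19^{0} = 1.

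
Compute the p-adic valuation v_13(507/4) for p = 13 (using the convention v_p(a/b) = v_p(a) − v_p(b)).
v_13(507/4) = 2

Factor powers of 13 from the numerator and denominator of the reduced fraction: 507 = 13^2 · 3 and 4 = 13^0 · 4. Apply v_p(a/b) = v_p(a) − v_p(b): v_13(507/4) = 2 − 0 = 2.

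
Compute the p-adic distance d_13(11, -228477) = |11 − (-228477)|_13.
d_13(11, -228477) = 1/28561

Step 1 — x − y = 11 − (-228477) = 228488. Step 2 — v_13(228488) = 4 (factor: 228488 = (13^4 · 8); the sign does not affect v_p). Step 3 — |x − y|_13 = 13^{-4} = 1/28561.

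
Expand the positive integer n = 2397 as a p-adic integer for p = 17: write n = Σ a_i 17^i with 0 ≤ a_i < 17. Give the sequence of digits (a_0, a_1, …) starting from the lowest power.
(a_0, a_1, …) = (0, 5, 8)

Repeated division by 17 gives the digits low-to-high: 2397 = 5·17^1 + 8·17^2. Digit sequence: (0, 5, 8).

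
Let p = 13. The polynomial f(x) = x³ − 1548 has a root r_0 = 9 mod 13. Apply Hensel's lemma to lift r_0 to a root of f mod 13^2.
r_1 = 100 (mod 169)

Hensel: r_{i+1} = r_i − f(r_i)/f′(r_i) mod 13^{i+2}, where f′(x) = 3x². Iterate:
  r_0 = 9 (mod 13)
  r_1 = 100 (mod 169)
Final: r = 100 with f(r) ≡ 0 mod 13^2.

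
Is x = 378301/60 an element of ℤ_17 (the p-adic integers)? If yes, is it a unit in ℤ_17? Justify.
x ∈ ℤ_17 but not a unit; v_17(x) = 3 > 0

ℤ_17 = {x ∈ ℚ_17 : v_17(x) ≥ 0} and ℤ_17^× = {x ∈ ℤ_17 : v_17(x) = 0}. Here v_17(378301/60) = v_17(num) − v_17(den) = 3; compare against these criteria.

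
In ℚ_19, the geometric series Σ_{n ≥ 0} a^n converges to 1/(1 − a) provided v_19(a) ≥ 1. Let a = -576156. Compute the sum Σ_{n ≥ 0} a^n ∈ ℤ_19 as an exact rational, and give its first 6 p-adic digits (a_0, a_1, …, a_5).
Σ a^n = 1/(1 − a) = 1/576157;  first 6 digits = (1, 0, 0, 11, 14, 18)

v_19(a) = 3 ≥ 1, so the series converges in ℤ_19 to 1/(1 − a) = 1/(1 − (-576156)) = 1/576157. Expand this rational in ℤ_19: compute digits iteratively via d_i = x_i mod 19, x_{i+1} = (x_i − d_i)/19. The first 6 digits are (1, 0, 0, 11, 14, 18).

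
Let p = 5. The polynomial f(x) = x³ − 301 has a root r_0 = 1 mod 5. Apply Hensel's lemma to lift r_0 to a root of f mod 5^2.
r_1 = 1 (mod 25)

Hensel: r_{i+1} = r_i − f(r_i)/f′(r_i) mod 5^{i+2}, where f′(x) = 3x². Iterate:
  r_0 = 1 (mod 5)
  r_1 = 1 (mod 25)
Final: r = 1 with f(r) ≡ 0 mod 5^2.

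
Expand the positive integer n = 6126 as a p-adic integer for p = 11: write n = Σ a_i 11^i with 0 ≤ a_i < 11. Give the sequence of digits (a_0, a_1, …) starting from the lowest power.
(a_0, a_1, …) = (10, 6, 6, 4)

Repeated division by 11 gives the digits low-to-high: 6126 = 10 + 6·11^1 + 6·11^2 + 4·11^3. Digit sequence: (10, 6, 6, 4).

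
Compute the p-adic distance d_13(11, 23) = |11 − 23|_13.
d_13(11, 23) = 1

Step 1 — x − y = 11 − 23 = -12. Step 2 — v_13(-12) = 0 (factor: -12 = −(13^0 · 12); the sign does not affect v_p). Step 3 — |x − y|_13 = 13^{0} = 1.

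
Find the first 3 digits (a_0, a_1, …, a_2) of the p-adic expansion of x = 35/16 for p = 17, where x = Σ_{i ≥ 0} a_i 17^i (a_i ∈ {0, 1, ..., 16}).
(a_0, …, a_2) = (16, 13, 13)

v_17(35/16) = 0 (numerator and denominator both coprime to 17), so x ∈ ℤ_17^×. Compute digits iteratively via a_i = x_i mod 17, x_{i+1} = (x_i − a_i)/17, with x_0 = x:
  x_0 = 35/16;  a_0 = 16;  x_1 = (x_0 − 16)/17 = -13/16
  x_1 = -13/16;  a_1 = 13;  x_2 = (x_1 − 13)/17 = -13/16
  x_2 = -13/16;  a_2 = 13;  x_3 = (x_2 − 13)/17 = -13/16
Digits: (16, 13, 13).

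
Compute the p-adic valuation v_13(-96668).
v_13(-96668) = 3

v_13(n) is the largest exponent k such that 13^k divides n. Factor out: -96668 = -13^3 · 44. (Sign doesn't affect v_p.) So v_13(-96668) = 3.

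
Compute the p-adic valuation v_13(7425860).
v_13(7425860) = 5

v_13(n) is the largest exponent k such that 13^k divides n. Factor out: 7425860 = 13^5 · 20. (Sign doesn't affect v_p.) So v_13(7425860) = 5.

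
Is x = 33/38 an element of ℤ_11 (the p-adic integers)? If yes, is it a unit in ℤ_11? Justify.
x ∈ ℤ_11 but not a unit; v_11(x) = 1 > 0

ℤ_11 = {x ∈ ℚ_11 : v_11(x) ≥ 0} and ℤ_11^× = {x ∈ ℤ_11 : v_11(x) = 0}. Here v_11(33/38) = v_11(num) − v_11(den) = 1; compare against these criteria.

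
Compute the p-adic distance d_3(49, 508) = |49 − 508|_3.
d_3(49, 508) = 1/27

Step 1 — x − y = 49 − 508 = -459. Step 2 — v_3(-459) = 3 (factor: -459 = −(3^3 · 17); the sign does not affect v_p). Step 3 — |x − y|_3 = 3^{-3} = 1/27.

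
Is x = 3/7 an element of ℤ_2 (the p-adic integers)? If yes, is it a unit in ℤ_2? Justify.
x ∈ ℤ_2^× (unit); v_2(x) = 0

ℤ_2 = {x ∈ ℚ_2 : v_2(x) ≥ 0} and ℤ_2^× = {x ∈ ℤ_2 : v_2(x) = 0}. Here v_2(3/7) = v_2(num) − v_2(den) = 0; compare against these criteria.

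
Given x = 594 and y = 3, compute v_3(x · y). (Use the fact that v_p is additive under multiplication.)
v_3(1782) = 4

v_p(x) = 3 (factor: 594 = 3^3 · 22); v_p(y) = 1 (factor: 3 = 3^1 · 1). Additivity: v_p(xy) = v_p(x) + v_p(y) = 3 + 1 = 4. (Direct check: xy = 1782 = 3^4 · (22).)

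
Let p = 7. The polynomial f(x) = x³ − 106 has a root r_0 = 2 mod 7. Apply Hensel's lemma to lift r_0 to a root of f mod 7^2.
r_1 = 2 (mod 49)

Hensel: r_{i+1} = r_i − f(r_i)/f′(r_i) mod 7^{i+2}, where f′(x) = 3x². Iterate:
  r_0 = 2 (mod 7)
  r_1 = 2 (mod 49)
Final: r = 2 with f(r) ≡ 0 mod 7^2.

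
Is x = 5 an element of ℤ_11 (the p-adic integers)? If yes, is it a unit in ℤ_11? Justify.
x ∈ ℤ_11^× (unit); v_11(x) = 0

ℤ_11 = {x ∈ ℚ_11 : v_11(x) ≥ 0} and ℤ_11^× = {x ∈ ℤ_11 : v_11(x) = 0}. Here v_11(5) = v_11(num) − v_11(den) = 0; compare against these criteria.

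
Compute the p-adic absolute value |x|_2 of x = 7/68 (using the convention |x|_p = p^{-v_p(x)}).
|7/68|_2 = 4

Step 1 — compute v_2(x) by factoring powers of 2 out of the numerator and denominator: v_2(7/68) = -2. Step 2 — apply |x|_p = p^{-v_p(x)} = 2^{2} = 4.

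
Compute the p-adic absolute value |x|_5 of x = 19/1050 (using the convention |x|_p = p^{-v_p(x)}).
|19/1050|_5 = 25

Step 1 — compute v_5(x) by factoring powers of 5 out of the numerator and denominator: v_5(19/1050) = -2. Step 2 — apply |x|_p = p^{-v_p(x)} = 5^{2} = 25.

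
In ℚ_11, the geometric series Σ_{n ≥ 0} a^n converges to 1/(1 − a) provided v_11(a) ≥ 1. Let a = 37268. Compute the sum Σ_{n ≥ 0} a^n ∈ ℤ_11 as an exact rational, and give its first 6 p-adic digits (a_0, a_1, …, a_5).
Σ a^n = 1/(1 − a) = -1/37267;  first 6 digits = (1, 0, 0, 6, 2, 0)

v_11(a) = 3 ≥ 1, so the series converges in ℤ_11 to 1/(1 − a) = 1/(1 − 37268) = -1/37267. Expand this rational in ℤ_11: compute digits iteratively via d_i = x_i mod 11, x_{i+1} = (x_i − d_i)/11. The first 6 digits are (1, 0, 0, 6, 2, 0).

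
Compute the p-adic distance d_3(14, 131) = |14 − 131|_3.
d_3(14, 131) = 1/9

Step 1 — x − y = 14 − 131 = -117. Step 2 — v_3(-117) = 2 (factor: -117 = −(3^2 · 13); the sign does not affect v_p). Step 3 — |x − y|_3 = 3^{-2} = 1/9.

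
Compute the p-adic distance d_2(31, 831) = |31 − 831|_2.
d_2(31, 831) = 1/32

Step 1 — x − y = 31 − 831 = -800. Step 2 — v_2(-800) = 5 (factor: -800 = −(2^5 · 25); the sign does not affect v_p). Step 3 — |x − y|_2 = 2^{-5} = 1/32.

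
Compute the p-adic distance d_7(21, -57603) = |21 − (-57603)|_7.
d_7(21, -57603) = 1/2401

Step 1 — x − y = 21 − (-57603) = 57624. Step 2 — v_7(57624) = 4 (factor: 57624 = (7^4 · 24); the sign does not affect v_p). Step 3 — |x − y|_7 = 7^{-4} = 1/2401.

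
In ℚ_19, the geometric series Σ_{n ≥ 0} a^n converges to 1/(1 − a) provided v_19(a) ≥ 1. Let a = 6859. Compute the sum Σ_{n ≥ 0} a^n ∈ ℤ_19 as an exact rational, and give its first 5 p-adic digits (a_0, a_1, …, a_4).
Σ a^n = 1/(1 − a) = -1/6858;  first 5 digits = (1, 0, 0, 1, 0)

v_19(a) = 3 ≥ 1, so the series converges in ℤ_19 to 1/(1 − a) = 1/(1 − 6859) = -1/6858. Expand this rational in ℤ_19: compute digits iteratively via d_i = x_i mod 19, x_{i+1} = (x_i − d_i)/19. The first 5 digits are (1, 0, 0, 1, 0).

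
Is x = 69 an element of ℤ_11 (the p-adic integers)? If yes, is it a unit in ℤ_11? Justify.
x ∈ ℤ_11^× (unit); v_11(x) = 0

ℤ_11 = {x ∈ ℚ_11 : v_11(x) ≥ 0} and ℤ_11^× = {x ∈ ℤ_11 : v_11(x) = 0}. Here v_11(69) = v_11(num) − v_11(den) = 0; compare against these criteria.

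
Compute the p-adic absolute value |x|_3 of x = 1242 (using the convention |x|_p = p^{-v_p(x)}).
|1242|_3 = 1/27

Step 1 — compute v_3(x) by factoring powers of 3 out of the numerator and denominator: v_3(1242) = 3. Step 2 — apply |x|_p = p^{-v_p(x)} = 3^{-3} = 1/27.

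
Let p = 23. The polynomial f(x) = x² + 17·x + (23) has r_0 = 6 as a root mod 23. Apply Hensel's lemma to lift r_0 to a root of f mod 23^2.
r_1 = 420 (mod 529)

Hensel: r_{i+1} = r_i − f(r_i)·(f′(r_i))^{-1} mod 23^{i+2}, f′(x) = 2x + 17. Iterate:
  r_0 = 6 (mod 23)
  r_1 = 420 (mod 529)
Final: r = 420 satisfies f(r) ≡ 0 mod 23^2.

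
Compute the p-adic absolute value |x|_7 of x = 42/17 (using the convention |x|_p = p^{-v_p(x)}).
|42/17|_7 = 1/7

Step 1 — compute v_7(x) by factoring powers of 7 out of the numerator and denominator: v_7(42/17) = 1. Step 2 — apply |x|_p = p^{-v_p(x)} = 7^{-1} = 1/7.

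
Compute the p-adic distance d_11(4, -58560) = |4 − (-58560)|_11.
d_11(4, -58560) = 1/14641

Step 1 — x − y = 4 − (-58560) = 58564. Step 2 — v_11(58564) = 4 (factor: 58564 = (11^4 · 4); the sign does not affect v_p). Step 3 — |x − y|_11 = 11^{-4} = 1/14641.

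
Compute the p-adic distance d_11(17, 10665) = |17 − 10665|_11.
d_11(17, 10665) = 1/1331

Step 1 — x − y = 17 − 10665 = -10648. Step 2 — v_11(-10648) = 3 (factor: -10648 = −(11^3 · 8); the sign does not affect v_p). Step 3 — |x − y|_11 = 11^{-3} = 1/1331.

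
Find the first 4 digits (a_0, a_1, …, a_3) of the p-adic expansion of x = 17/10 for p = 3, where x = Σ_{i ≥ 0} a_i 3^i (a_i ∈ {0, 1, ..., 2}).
(a_0, …, a_3) = (2, 2, 2, 0)

v_3(17/10) = 0 (numerator and denominator both coprime to 3), so x ∈ ℤ_3^×. Compute digits iteratively via a_i = x_i mod 3, x_{i+1} = (x_i − a_i)/3, with x_0 = x:
  x_0 = 17/10;  a_0 = 2;  x_1 = (x_0 − 2)/3 = -1/10
  x_1 = -1/10;  a_1 = 2;  x_2 = (x_1 − 2)/3 = -7/10
  x_2 = -7/10;  a_2 = 2;  x_3 = (x_2 − 2)/3 = -9/10
  x_3 = -9/10;  a_3 = 0;  x_4 = (x_3 − 0)/3 = -3/10
Digits: (2, 2, 2, 0).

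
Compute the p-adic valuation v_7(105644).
v_7(105644) = 4

v_7(n) is the largest exponent k such that 7^k divides n. Factor out: 105644 = 7^4 · 44. (Sign doesn't affect v_p.) So v_7(105644) = 4.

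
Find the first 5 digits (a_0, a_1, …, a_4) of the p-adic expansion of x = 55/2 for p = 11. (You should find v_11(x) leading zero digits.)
(a_0, …, a_4) = (0, 8, 5, 5, 5)

v_11(55/2) = 1, so a_0 = ... = a_0 = 0. Factor out: x = 11^1 · u with u = 5/2 a unit in ℤ_11. Expand u iteratively via a_{v+i} = u_i mod 11, u_{i+1} = (u_i − a_{v+i})/11:
  u_0 = 5/2;  a_1 = 8;  u_1 = (u_0 − 8)/11 = -1/2
  u_1 = -1/2;  a_2 = 5;  u_2 = (u_1 − 5)/11 = -1/2
  u_2 = -1/2;  a_3 = 5;  u_3 = (u_2 − 5)/11 = -1/2
  u_3 = -1/2;  a_4 = 5;  u_4 = (u_3 − 5)/11 = -1/2
Digits: (0, 8, 5, 5, 5).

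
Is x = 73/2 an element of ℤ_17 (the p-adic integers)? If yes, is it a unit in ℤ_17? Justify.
x ∈ ℤ_17^× (unit); v_17(x) = 0

ℤ_17 = {x ∈ ℚ_17 : v_17(x) ≥ 0} and ℤ_17^× = {x ∈ ℤ_17 : v_17(x) = 0}. Here v_17(73/2) = v_17(num) − v_17(den) = 0; compare against these criteria.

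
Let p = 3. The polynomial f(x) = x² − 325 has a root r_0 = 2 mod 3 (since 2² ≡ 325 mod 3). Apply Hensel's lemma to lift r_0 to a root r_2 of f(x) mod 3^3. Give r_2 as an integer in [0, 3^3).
r_2 = 26 (mod 27)

Hensel's recurrence: r_{i+1} = r_i − f(r_i)·(f′(r_i))^{-1} mod 3^{i+2}, with f′(x) = 2x. Iterate:
  r_0 = 2 (mod 3)
  r_1 = 8 (mod 9)
  r_2 = 26 (mod 27)
Final: r_2 = 26, and one checks f(r_2) ≡ 0 mod 3^3.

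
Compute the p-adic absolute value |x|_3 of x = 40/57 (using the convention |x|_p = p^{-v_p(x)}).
|40/57|_3 = 3

Step 1 — compute v_3(x) by factoring powers of 3 out of the numerator and denominator: v_3(40/57) = -1. Step 2 — apply |x|_p = p^{-v_p(x)} = 3^{1} = 3.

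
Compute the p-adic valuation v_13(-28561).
v_13(-28561) = 4

v_13(n) is the largest exponent k such that 13^k divides n. Factor out: -28561 = -13^4 · 1. (Sign doesn't affect v_p.) So v_13(-28561) = 4.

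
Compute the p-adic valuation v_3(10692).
v_3(10692) = 5

v_3(n) is the largest exponent k such that 3^k divides n. Factor out: 10692 = 3^5 · 44. (Sign doesn't affect v_p.) So v_3(10692) = 5.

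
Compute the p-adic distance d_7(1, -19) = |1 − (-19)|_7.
d_7(1, -19) = 1

Step 1 — x − y = 1 − (-19) = 20. Step 2 — v_7(20) = 0 (factor: 20 = (7^0 · 20); the sign does not affect v_p). Step 3 — |x − y|_7 = 7^{0} = 1.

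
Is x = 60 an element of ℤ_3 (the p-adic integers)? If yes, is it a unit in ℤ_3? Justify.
x ∈ ℤ_3 but not a unit; v_3(x) = 1 > 0

ℤ_3 = {x ∈ ℚ_3 : v_3(x) ≥ 0} and ℤ_3^× = {x ∈ ℤ_3 : v_3(x) = 0}. Here v_3(60) = v_3(num) − v_3(den) = 1; compare against these criteria.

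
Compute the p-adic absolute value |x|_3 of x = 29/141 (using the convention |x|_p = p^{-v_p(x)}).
|29/141|_3 = 3

Step 1 — compute v_3(x) by factoring powers of 3 out of the numerator and denominator: v_3(29/141) = -1. Step 2 — apply |x|_p = p^{-v_p(x)} = 3^{1} = 3.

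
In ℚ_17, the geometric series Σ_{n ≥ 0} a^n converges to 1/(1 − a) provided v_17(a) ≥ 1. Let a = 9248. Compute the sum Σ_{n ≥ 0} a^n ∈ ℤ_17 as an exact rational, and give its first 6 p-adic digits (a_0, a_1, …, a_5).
Σ a^n = 1/(1 − a) = -1/9247;  first 6 digits = (1, 0, 15, 1, 4, 9)

v_17(a) = 2 ≥ 1, so the series converges in ℤ_17 to 1/(1 − a) = 1/(1 − 9248) = -1/9247. Expand this rational in ℤ_17: compute digits iteratively via d_i = x_i mod 17, x_{i+1} = (x_i − d_i)/17. The first 6 digits are (1, 0, 15, 1, 4, 9).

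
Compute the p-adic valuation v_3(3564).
v_3(3564) = 4

v_3(n) is the largest exponent k such that 3^k divides n. Factor out: 3564 = 3^4 · 44. (Sign doesn't affect v_p.) So v_3(3564) = 4.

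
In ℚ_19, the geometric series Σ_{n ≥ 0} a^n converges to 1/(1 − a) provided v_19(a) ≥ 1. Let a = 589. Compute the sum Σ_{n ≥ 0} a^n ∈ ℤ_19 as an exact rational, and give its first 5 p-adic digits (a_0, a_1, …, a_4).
Σ a^n = 1/(1 − a) = -1/588;  first 5 digits = (1, 12, 12, 11, 0)

v_19(a) = 1 ≥ 1, so the series converges in ℤ_19 to 1/(1 − a) = 1/(1 − 589) = -1/588. Expand this rational in ℤ_19: compute digits iteratively via d_i = x_i mod 19, x_{i+1} = (x_i − d_i)/19. The first 5 digits are (1, 12, 12, 11, 0).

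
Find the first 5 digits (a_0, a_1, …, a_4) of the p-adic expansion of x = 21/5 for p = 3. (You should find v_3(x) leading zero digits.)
(a_0, …, a_4) = (0, 2, 1, 2, 1)

v_3(21/5) = 1, so a_0 = ... = a_0 = 0. Factor out: x = 3^1 · u with u = 7/5 a unit in ℤ_3. Expand u iteratively via a_{v+i} = u_i mod 3, u_{i+1} = (u_i − a_{v+i})/3:
  u_0 = 7/5;  a_1 = 2;  u_1 = (u_0 − 2)/3 = -1/5
  u_1 = -1/5;  a_2 = 1;  u_2 = (u_1 − 1)/3 = -2/5
  u_2 = -2/5;  a_3 = 2;  u_3 = (u_2 − 2)/3 = -4/5
  u_3 = -4/5;  a_4 = 1;  u_4 = (u_3 − 1)/3 = -3/5
Digits: (0, 2, 1, 2, 1).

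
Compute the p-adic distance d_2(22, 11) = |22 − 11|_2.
d_2(22, 11) = 1

Step 1 — x − y = 22 − 11 = 11. Step 2 — v_2(11) = 0 (factor: 11 = (2^0 · 11); the sign does not affect v_p). Step 3 — |x − y|_2 = 2^{0} = 1.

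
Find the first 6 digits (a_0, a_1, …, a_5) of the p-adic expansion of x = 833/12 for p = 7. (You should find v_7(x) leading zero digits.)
(a_0, …, a_5) = (0, 0, 2, 4, 0, 4)

v_7(833/12) = 2, so a_0 = ... = a_1 = 0. Factor out: x = 7^2 · u with u = 17/12 a unit in ℤ_7. Expand u iteratively via a_{v+i} = u_i mod 7, u_{i+1} = (u_i − a_{v+i})/7:
  u_0 = 17/12;  a_2 = 2;  u_1 = (u_0 − 2)/7 = -1/12
  u_1 = -1/12;  a_3 = 4;  u_2 = (u_1 − 4)/7 = -7/12
  u_2 = -7/12;  a_4 = 0;  u_3 = (u_2 − 0)/7 = -1/12
  u_3 = -1/12;  a_5 = 4;  u_4 = (u_3 − 4)/7 = -7/12
Digits: (0, 0, 2, 4, 0, 4).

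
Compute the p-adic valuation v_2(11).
v_2(11) = 0

v_2(n) is the largest exponent k such that 2^k divides n. Factor out: 11 = 2^0 · 11. (Sign doesn't affect v_p.) So v_2(11) = 0.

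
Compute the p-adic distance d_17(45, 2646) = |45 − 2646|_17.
d_17(45, 2646) = 1/289

Step 1 — x − y = 45 − 2646 = -2601. Step 2 — v_17(-2601) = 2 (factor: -2601 = −(17^2 · 9); the sign does not affect v_p). Step 3 — |x − y|_17 = 17^{-2} = 1/289.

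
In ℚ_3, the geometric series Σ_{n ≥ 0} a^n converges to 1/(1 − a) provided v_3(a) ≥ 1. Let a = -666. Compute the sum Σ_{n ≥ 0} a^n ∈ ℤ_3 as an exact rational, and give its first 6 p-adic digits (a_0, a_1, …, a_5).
Σ a^n = 1/(1 − a) = 1/667;  first 6 digits = (1, 0, 1, 2, 1, 1)

v_3(a) = 2 ≥ 1, so the series converges in ℤ_3 to 1/(1 − a) = 1/(1 − (-666)) = 1/667. Expand this rational in ℤ_3: compute digits iteratively via d_i = x_i mod 3, x_{i+1} = (x_i − d_i)/3. The first 6 digits are (1, 0, 1, 2, 1, 1).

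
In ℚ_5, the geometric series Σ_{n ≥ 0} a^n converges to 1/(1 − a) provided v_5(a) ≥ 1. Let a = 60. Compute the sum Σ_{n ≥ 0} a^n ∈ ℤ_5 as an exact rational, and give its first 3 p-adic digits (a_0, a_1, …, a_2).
Σ a^n = 1/(1 − a) = -1/59;  first 3 digits = (1, 2, 1)

v_5(a) = 1 ≥ 1, so the series converges in ℤ_5 to 1/(1 − a) = 1/(1 − 60) = -1/59. Expand this rational in ℤ_5: compute digits iteratively via d_i = x_i mod 5, x_{i+1} = (x_i − d_i)/5. The first 3 digits are (1, 2, 1).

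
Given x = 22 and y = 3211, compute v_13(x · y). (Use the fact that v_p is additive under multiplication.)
v_13(70642) = 2

v_p(x) = 0 (factor: 22 = 13^0 · 22); v_p(y) = 2 (factor: 3211 = 13^2 · 19). Additivity: v_p(xy) = v_p(x) + v_p(y) = 0 + 2 = 2. (Direct check: xy = 70642 = 13^2 · (418).)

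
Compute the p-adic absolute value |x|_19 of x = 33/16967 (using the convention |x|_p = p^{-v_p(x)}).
|33/16967|_19 = 361

Step 1 — compute v_19(x) by factoring powers of 19 out of the numerator and denominator: v_19(33/16967) = -2. Step 2 — apply |x|_p = p^{-v_p(x)} = 19^{2} = 361.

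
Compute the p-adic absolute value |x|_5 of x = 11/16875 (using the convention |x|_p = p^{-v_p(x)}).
|11/16875|_5 = 625

Step 1 — compute v_5(x) by factoring powers of 5 out of the numerator and denominator: v_5(11/16875) = -4. Step 2 — apply |x|_p = p^{-v_p(x)} = 5^{4} = 625.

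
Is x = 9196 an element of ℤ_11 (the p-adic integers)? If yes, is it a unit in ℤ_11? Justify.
x ∈ ℤ_11 but not a unit; v_11(x) = 2 > 0

ℤ_11 = {x ∈ ℚ_11 : v_11(x) ≥ 0} and ℤ_11^× = {x ∈ ℤ_11 : v_11(x) = 0}. Here v_11(9196) = v_11(num) − v_11(den) = 2; compare against these criteria.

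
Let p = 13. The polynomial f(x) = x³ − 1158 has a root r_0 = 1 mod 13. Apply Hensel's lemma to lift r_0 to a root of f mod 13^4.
r_3 = 25455 (mod 28561)

Hensel: r_{i+1} = r_i − f(r_i)/f′(r_i) mod 13^{i+2}, where f′(x) = 3x². Iterate:
  r_0 = 1 (mod 13)
  r_1 = 105 (mod 169)
  r_2 = 1288 (mod 2197)
  r_3 = 25455 (mod 28561)
Final: r = 25455 with f(r) ≡ 0 mod 13^4.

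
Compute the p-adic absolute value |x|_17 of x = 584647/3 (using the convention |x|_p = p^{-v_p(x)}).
|584647/3|_17 = 1/83521

Step 1 — compute v_17(x) by factoring powers of 17 out of the numerator and denominator: v_17(584647/3) = 4. Step 2 — apply |x|_p = p^{-v_p(x)} = 17^{-4} = 1/83521.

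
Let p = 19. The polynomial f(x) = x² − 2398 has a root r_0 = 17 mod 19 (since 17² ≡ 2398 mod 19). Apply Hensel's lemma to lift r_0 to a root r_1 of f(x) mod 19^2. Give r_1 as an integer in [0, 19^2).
r_1 = 302 (mod 361)

Hensel's recurrence: r_{i+1} = r_i − f(r_i)·(f′(r_i))^{-1} mod 19^{i+2}, with f′(x) = 2x. Iterate:
  r_0 = 17 (mod 19)
  r_1 = 302 (mod 361)
Final: r_1 = 302, and one checks f(r_1) ≡ 0 mod 19^2.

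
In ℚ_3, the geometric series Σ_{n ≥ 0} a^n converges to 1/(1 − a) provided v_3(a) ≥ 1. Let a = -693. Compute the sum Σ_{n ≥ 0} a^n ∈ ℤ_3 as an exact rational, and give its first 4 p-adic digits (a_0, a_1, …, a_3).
Σ a^n = 1/(1 − a) = 1/694;  first 4 digits = (1, 0, 1, 1)

v_3(a) = 2 ≥ 1, so the series converges in ℤ_3 to 1/(1 − a) = 1/(1 − (-693)) = 1/694. Expand this rational in ℤ_3: compute digits iteratively via d_i = x_i mod 3, x_{i+1} = (x_i − d_i)/3. The first 4 digits are (1, 0, 1, 1).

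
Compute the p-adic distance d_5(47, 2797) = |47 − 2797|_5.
d_5(47, 2797) = 1/125

Step 1 — x − y = 47 − 2797 = -2750. Step 2 — v_5(-2750) = 3 (factor: -2750 = −(5^3 · 22); the sign does not affect v_p). Step 3 — |x − y|_5 = 5^{-3} = 1/125.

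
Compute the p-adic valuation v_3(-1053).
v_3(-1053) = 4

v_3(n) is the largest exponent k such that 3^k divides n. Factor out: -1053 = -3^4 · 13. (Sign doesn't affect v_p.) So v_3(-1053) = 4.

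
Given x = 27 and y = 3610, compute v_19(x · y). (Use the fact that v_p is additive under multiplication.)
v_19(97470) = 2

v_p(x) = 0 (factor: 27 = 19^0 · 27); v_p(y) = 2 (factor: 3610 = 19^2 · 10). Additivity: v_p(xy) = v_p(x) + v_p(y) = 0 + 2 = 2. (Direct check: xy = 97470 = 19^2 · (270).)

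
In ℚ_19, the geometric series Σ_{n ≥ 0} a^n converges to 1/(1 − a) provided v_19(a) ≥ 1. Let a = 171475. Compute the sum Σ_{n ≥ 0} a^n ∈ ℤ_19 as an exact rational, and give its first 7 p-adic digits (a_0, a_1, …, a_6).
Σ a^n = 1/(1 − a) = -1/171474;  first 7 digits = (1, 0, 0, 6, 1, 0, 17)

v_19(a) = 3 ≥ 1, so the series converges in ℤ_19 to 1/(1 − a) = 1/(1 − 171475) = -1/171474. Expand this rational in ℤ_19: compute digits iteratively via d_i = x_i mod 19, x_{i+1} = (x_i − d_i)/19. The first 7 digits are (1, 0, 0, 6, 1, 0, 17).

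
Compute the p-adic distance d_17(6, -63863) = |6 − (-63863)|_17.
d_17(6, -63863) = 1/4913

Step 1 — x − y = 6 − (-63863) = 63869. Step 2 — v_17(63869) = 3 (factor: 63869 = (17^3 · 13); the sign does not affect v_p). Step 3 — |x − y|_17 = 17^{-3} = 1/4913.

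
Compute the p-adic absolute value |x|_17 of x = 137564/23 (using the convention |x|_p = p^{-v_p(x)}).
|137564/23|_17 = 1/4913

Step 1 — compute v_17(x) by factoring powers of 17 out of the numerator and denominator: v_17(137564/23) = 3. Step 2 — apply |x|_p = p^{-v_p(x)} = 17^{-3} = 1/4913.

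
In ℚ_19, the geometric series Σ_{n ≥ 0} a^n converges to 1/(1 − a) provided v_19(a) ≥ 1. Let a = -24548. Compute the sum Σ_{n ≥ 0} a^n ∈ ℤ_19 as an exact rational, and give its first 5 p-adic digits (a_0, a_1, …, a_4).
Σ a^n = 1/(1 − a) = 1/24549;  first 5 digits = (1, 0, 8, 15, 6)

v_19(a) = 2 ≥ 1, so the series converges in ℤ_19 to 1/(1 − a) = 1/(1 − (-24548)) = 1/24549. Expand this rational in ℤ_19: compute digits iteratively via d_i = x_i mod 19, x_{i+1} = (x_i − d_i)/19. The first 5 digits are (1, 0, 8, 15, 6).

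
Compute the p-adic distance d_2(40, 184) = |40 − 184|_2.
d_2(40, 184) = 1/16

Step 1 — x − y = 40 − 184 = -144. Step 2 — v_2(-144) = 4 (factor: -144 = −(2^4 · 9); the sign does not affect v_p). Step 3 — |x − y|_2 = 2^{-4} = 1/16.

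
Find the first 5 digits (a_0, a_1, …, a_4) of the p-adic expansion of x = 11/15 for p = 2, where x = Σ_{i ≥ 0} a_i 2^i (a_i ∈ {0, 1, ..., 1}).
(a_0, …, a_4) = (1, 0, 1, 0, 0)

v_2(11/15) = 0 (numerator and denominator both coprime to 2), so x ∈ ℤ_2^×. Compute digits iteratively via a_i = x_i mod 2, x_{i+1} = (x_i − a_i)/2, with x_0 = x:
  x_0 = 11/15;  a_0 = 1;  x_1 = (x_0 − 1)/2 = -2/15
  x_1 = -2/15;  a_1 = 0;  x_2 = (x_1 − 0)/2 = -1/15
  x_2 = -1/15;  a_2 = 1;  x_3 = (x_2 − 1)/2 = -8/15
  x_3 = -8/15;  a_3 = 0;  x_4 = (x_3 − 0)/2 = -4/15
  x_4 = -4/15;  a_4 = 0;  x_5 = (x_4 − 0)/2 = -2/15
Digits: (1, 0, 1, 0, 0).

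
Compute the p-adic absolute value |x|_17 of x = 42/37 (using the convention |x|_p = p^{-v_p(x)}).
|42/37|_17 = 1

Step 1 — compute v_17(x) by factoring powers of 17 out of the numerator and denominator: v_17(42/37) = 0. Step 2 — apply |x|_p = p^{-v_p(x)} = 17^{0} = 1.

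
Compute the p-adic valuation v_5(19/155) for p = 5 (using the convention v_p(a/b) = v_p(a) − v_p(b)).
v_5(19/155) = -1

Factor powers of 5 from the numerator and denominator of the reduced fraction: 19 = 5^0 · 19 and 155 = 5^1 · 31. Apply v_p(a/b) = v_p(a) − v_p(b): v_5(19/155) = 0 − 1 = -1.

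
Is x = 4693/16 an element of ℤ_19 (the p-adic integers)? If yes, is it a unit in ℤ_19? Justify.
x ∈ ℤ_19 but not a unit; v_19(x) = 2 > 0

ℤ_19 = {x ∈ ℚ_19 : v_19(x) ≥ 0} and ℤ_19^× = {x ∈ ℤ_19 : v_19(x) = 0}. Here v_19(4693/16) = v_19(num) − v_19(den) = 2; compare against these criteria.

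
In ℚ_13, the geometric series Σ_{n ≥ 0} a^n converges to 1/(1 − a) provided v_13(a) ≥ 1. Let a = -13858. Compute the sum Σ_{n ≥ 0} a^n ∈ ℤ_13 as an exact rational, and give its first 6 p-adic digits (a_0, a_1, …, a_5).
Σ a^n = 1/(1 − a) = 1/13859;  first 6 digits = (1, 0, 9, 6, 2, 10)

v_13(a) = 2 ≥ 1, so the series converges in ℤ_13 to 1/(1 − a) = 1/(1 − (-13858)) = 1/13859. Expand this rational in ℤ_13: compute digits iteratively via d_i = x_i mod 13, x_{i+1} = (x_i − d_i)/13. The first 6 digits are (1, 0, 9, 6, 2, 10).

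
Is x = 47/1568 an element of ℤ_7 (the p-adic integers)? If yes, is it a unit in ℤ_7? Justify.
x ∉ ℤ_7 (v_7(x) = -2 < 0)

ℤ_7 = {x ∈ ℚ_7 : v_7(x) ≥ 0} and ℤ_7^× = {x ∈ ℤ_7 : v_7(x) = 0}. Here v_7(47/1568) = v_7(num) − v_7(den) = -2; compare against these criteria.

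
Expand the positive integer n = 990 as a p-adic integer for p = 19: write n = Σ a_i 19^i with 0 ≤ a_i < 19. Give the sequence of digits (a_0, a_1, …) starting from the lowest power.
(a_0, a_1, …) = (2, 14, 2)

Repeated division by 19 gives the digits low-to-high: 990 = 2 + 14·19^1 + 2·19^2. Digit sequence: (2, 14, 2).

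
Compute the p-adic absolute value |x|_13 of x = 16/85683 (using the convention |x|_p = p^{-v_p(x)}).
|16/85683|_13 = 28561

Step 1 — compute v_13(x) by factoring powers of 13 out of the numerator and denominator: v_13(16/85683) = -4. Step 2 — apply |x|_p = p^{-v_p(x)} = 13^{4} = 28561.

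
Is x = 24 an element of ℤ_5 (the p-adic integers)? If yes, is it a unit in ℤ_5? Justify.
x ∈ ℤ_5^× (unit); v_5(x) = 0

ℤ_5 = {x ∈ ℚ_5 : v_5(x) ≥ 0} and ℤ_5^× = {x ∈ ℤ_5 : v_5(x) = 0}. Here v_5(24) = v_5(num) − v_5(den) = 0; compare against these criteria.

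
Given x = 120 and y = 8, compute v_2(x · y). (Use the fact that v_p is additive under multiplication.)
v_2(960) = 6

v_p(x) = 3 (factor: 120 = 2^3 · 15); v_p(y) = 3 (factor: 8 = 2^3 · 1). Additivity: v_p(xy) = v_p(x) + v_p(y) = 3 + 3 = 6. (Direct check: xy = 960 = 2^6 · (15).)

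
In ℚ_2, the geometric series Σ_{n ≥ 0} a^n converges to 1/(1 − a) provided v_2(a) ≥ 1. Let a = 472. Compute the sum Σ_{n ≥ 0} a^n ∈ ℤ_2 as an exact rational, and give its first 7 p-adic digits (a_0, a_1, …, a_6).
Σ a^n = 1/(1 − a) = -1/471;  first 7 digits = (1, 0, 0, 1, 1, 0, 0)

v_2(a) = 3 ≥ 1, so the series converges in ℤ_2 to 1/(1 − a) = 1/(1 − 472) = -1/471. Expand this rational in ℤ_2: compute digits iteratively via d_i = x_i mod 2, x_{i+1} = (x_i − d_i)/2. The first 7 digits are (1, 0, 0, 1, 1, 0, 0).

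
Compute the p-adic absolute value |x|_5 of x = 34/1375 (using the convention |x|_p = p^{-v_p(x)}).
|34/1375|_5 = 125

Step 1 — compute v_5(x) by factoring powers of 5 out of the numerator and denominator: v_5(34/1375) = -3. Step 2 — apply |x|_p = p^{-v_p(x)} = 5^{3} = 125.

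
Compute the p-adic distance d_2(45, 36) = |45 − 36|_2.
d_2(45, 36) = 1

Step 1 — x − y = 45 − 36 = 9. Step 2 — v_2(9) = 0 (factor: 9 = (2^0 · 9); the sign does not affect v_p). Step 3 — |x − y|_2 = 2^{0} = 1.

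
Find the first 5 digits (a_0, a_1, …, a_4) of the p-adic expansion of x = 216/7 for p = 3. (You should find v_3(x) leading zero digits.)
(a_0, …, a_4) = (0, 0, 0, 2, 1)

v_3(216/7) = 3, so a_0 = ... = a_2 = 0. Factor out: x = 3^3 · u with u = 8/7 a unit in ℤ_3. Expand u iteratively via a_{v+i} = u_i mod 3, u_{i+1} = (u_i − a_{v+i})/3:
  u_0 = 8/7;  a_3 = 2;  u_1 = (u_0 − 2)/3 = -2/7
  u_1 = -2/7;  a_4 = 1;  u_2 = (u_1 − 1)/3 = -3/7
Digits: (0, 0, 0, 2, 1).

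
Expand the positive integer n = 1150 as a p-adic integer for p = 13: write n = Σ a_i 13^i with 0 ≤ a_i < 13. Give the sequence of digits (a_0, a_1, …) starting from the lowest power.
(a_0, a_1, …) = (6, 10, 6)

Repeated division by 13 gives the digits low-to-high: 1150 = 6 + 10·13^1 + 6·13^2. Digit sequence: (6, 10, 6).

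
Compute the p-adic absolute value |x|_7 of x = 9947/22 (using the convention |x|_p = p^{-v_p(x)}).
|9947/22|_7 = 1/343

Step 1 — compute v_7(x) by factoring powers of 7 out of the numerator and denominator: v_7(9947/22) = 3. Step 2 — apply |x|_p = p^{-v_p(x)} = 7^{-3} = 1/343.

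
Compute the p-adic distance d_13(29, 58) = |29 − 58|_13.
d_13(29, 58) = 1

Step 1 — x − y = 29 − 58 = -29. Step 2 — v_13(-29) = 0 (factor: -29 = −(13^0 · 29); the sign does not affect v_p). Step 3 — |x − y|_13 = 13^{0} = 1.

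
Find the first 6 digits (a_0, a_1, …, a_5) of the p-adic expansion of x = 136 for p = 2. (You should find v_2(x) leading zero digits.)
(a_0, …, a_5) = (0, 0, 0, 1, 0, 0)

v_2(136) = 3, so a_0 = ... = a_2 = 0. Factor out: x = 2^3 · u with u = 17 a unit in ℤ_2. Expand u iteratively via a_{v+i} = u_i mod 2, u_{i+1} = (u_i − a_{v+i})/2:
  u_0 = 17;  a_3 = 1;  u_1 = (u_0 − 1)/2 = 8
  u_1 = 8;  a_4 = 0;  u_2 = (u_1 − 0)/2 = 4
  u_2 = 4;  a_5 = 0;  u_3 = (u_2 − 0)/2 = 2
Digits: (0, 0, 0, 1, 0, 0).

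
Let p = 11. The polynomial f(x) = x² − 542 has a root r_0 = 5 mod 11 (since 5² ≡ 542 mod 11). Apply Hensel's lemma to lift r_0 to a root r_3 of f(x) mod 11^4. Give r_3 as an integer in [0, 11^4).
r_3 = 1545 (mod 14641)

Hensel's recurrence: r_{i+1} = r_i − f(r_i)·(f′(r_i))^{-1} mod 11^{i+2}, with f′(x) = 2x. Iterate:
  r_0 = 5 (mod 11)
  r_1 = 93 (mod 121)
  r_2 = 214 (mod 1331)
  r_3 = 1545 (mod 14641)
Final: r_3 = 1545, and one checks f(r_3) ≡ 0 mod 11^4.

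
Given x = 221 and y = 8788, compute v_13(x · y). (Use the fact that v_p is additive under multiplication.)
v_13(1942148) = 4

v_p(x) = 1 (factor: 221 = 13^1 · 17); v_p(y) = 3 (factor: 8788 = 13^3 · 4). Additivity: v_p(xy) = v_p(x) + v_p(y) = 1 + 3 = 4. (Direct check: xy = 1942148 = 13^4 · (68).)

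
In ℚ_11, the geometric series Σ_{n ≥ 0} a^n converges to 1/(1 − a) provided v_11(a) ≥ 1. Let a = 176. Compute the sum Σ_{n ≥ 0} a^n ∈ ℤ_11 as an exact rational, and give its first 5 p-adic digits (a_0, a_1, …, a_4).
Σ a^n = 1/(1 − a) = -1/175;  first 5 digits = (1, 5, 4, 5, 9)

v_11(a) = 1 ≥ 1, so the series converges in ℤ_11 to 1/(1 − a) = 1/(1 − 176) = -1/175. Expand this rational in ℤ_11: compute digits iteratively via d_i = x_i mod 11, x_{i+1} = (x_i − d_i)/11. The first 5 digits are (1, 5, 4, 5, 9).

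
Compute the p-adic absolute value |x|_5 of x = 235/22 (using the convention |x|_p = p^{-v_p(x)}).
|235/22|_5 = 1/5

Step 1 — compute v_5(x) by factoring powers of 5 out of the numerator and denominator: v_5(235/22) = 1. Step 2 — apply |x|_p = p^{-v_p(x)} = 5^{-1} = 1/5.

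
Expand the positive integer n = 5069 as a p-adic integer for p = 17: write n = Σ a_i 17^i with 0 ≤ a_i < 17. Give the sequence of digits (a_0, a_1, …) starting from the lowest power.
(a_0, a_1, …) = (3, 9, 0, 1)

Repeated division by 17 gives the digits low-to-high: 5069 = 3 + 9·17^1 + 1·17^3. Digit sequence: (3, 9, 0, 1).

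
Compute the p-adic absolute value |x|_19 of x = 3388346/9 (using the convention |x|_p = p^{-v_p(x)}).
|3388346/9|_19 = 1/130321

Step 1 — compute v_19(x) by factoring powers of 19 out of the numerator and denominator: v_19(3388346/9) = 4. Step 2 — apply |x|_p = p^{-v_p(x)} = 19^{-4} = 1/130321.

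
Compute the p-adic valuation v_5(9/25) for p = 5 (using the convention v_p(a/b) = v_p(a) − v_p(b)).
v_5(9/25) = -2

Factor powers of 5 from the numerator and denominator of the reduced fraction: 9 = 5^0 · 9 and 25 = 5^2 · 1. Apply v_p(a/b) = v_p(a) − v_p(b): v_5(9/25) = 0 − 2 = -2.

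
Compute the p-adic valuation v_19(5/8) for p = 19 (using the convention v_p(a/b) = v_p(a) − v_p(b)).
v_19(5/8) = 0

Factor powers of 19 from the numerator and denominator of the reduced fraction: 5 = 19^0 · 5 and 8 = 19^0 · 8. Apply v_p(a/b) = v_p(a) − v_p(b): v_19(5/8) = 0 − 0 = 0.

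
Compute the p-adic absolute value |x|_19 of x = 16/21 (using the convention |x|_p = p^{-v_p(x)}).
|16/21|_19 = 1

Step 1 — compute v_19(x) by factoring powers of 19 out of the numerator and denominator: v_19(16/21) = 0. Step 2 — apply |x|_p = p^{-v_p(x)} = 19^{0} = 1.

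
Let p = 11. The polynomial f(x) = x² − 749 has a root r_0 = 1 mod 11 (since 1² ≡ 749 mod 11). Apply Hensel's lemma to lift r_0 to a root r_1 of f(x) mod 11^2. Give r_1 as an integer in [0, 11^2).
r_1 = 12 (mod 121)

Hensel's recurrence: r_{i+1} = r_i − f(r_i)·(f′(r_i))^{-1} mod 11^{i+2}, with f′(x) = 2x. Iterate:
  r_0 = 1 (mod 11)
  r_1 = 12 (mod 121)
Final: r_1 = 12, and one checks f(r_1) ≡ 0 mod 11^2.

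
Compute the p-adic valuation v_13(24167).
v_13(24167) = 3

v_13(n) is the largest exponent k such that 13^k divides n. Factor out: 24167 = 13^3 · 11. (Sign doesn't affect v_p.) So v_13(24167) = 3.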